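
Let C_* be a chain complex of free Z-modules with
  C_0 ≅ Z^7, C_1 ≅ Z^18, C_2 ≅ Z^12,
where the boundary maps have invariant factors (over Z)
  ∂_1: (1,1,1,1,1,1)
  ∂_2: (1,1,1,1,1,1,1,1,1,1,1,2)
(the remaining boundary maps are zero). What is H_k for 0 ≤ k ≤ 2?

H_0: b_0 = 7 − 0 − 6 = 1; torsion from ∂_1 factors > 1: none. So H_0 = Z.
H_1: b_1 = 18 − 6 − 12 = 0; torsion from ∂_2 factors > 1: [2]. So H_1 = Z_2.
H_2: b_2 = 12 − 12 − 0 = 0; torsion from ∂_3 factors > 1: none. So H_2 = 0.

H_0 = Z,  H_1 = Z_2,  H_2 = 0.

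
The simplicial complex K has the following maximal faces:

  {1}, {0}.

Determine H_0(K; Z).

We work with the vertex ordering 0 < 1. The simplices of K, each written with vertices in increasing order, are:

  0-simplices (2): [0], [1]

Hence C_0 ≅ Z^2.

Computing H_k = (kernel of ∂_k) / (image of ∂_{k+1}):

  H_0: rank C_0 − rank ∂_1 = 2 − 0 = 2, and there is no ∂_1, so H_0 = Z^2.

H_0 ≅ Z^2.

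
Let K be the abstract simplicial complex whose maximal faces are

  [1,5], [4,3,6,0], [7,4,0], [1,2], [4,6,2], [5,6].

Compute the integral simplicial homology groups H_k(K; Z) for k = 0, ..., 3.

H_0 = Z,  H_1 = Z,  H_2 = 0,  H_3 = 0.

K has 8 vertices, 13 edges, 6 triangles, 1 3-simplex.
rank ∂_0 = 0, rank ∂_1 = 7 ⇒ b_0 = 8 − 0 − 7 = 1; all invariant factors of ∂_1 are 1 so no torsion. So H_0 ≅ Z.
rank ∂_1 = 7, rank ∂_2 = 5 ⇒ b_1 = 13 − 7 − 5 = 1; all invariant factors of ∂_2 are 1 so no torsion. So H_1 ≅ Z.
rank ∂_2 = 5, rank ∂_3 = 1 ⇒ b_2 = 6 − 5 − 1 = 0; all invariant factors of ∂_3 are 1 so no torsion. So H_2 ≅ 0.
rank ∂_3 = 1, rank ∂_4 = 0 ⇒ b_3 = 1 − 1 − 0 = 0. So H_3 ≅ 0.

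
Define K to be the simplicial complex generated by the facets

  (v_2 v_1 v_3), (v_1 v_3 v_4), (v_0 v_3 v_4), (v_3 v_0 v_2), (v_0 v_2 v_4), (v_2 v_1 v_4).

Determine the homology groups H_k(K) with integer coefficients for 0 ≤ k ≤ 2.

We work with the vertex ordering v_0 < v_1 < v_2 < v_3 < v_4. The simplices of K, each written with vertices in increasing order, are:

  0-simplices (5): [v_0], [v_1], [v_2], [v_3], [v_4]
  1-simplices (9): [v_0,v_2], [v_0,v_3], [v_0,v_4], [v_1,v_2], [v_1,v_3], [v_1,v_4], [v_2,v_3], [v_2,v_4], [v_3,v_4]
  2-simplices (6): [v_0,v_2,v_3], [v_0,v_2,v_4], [v_0,v_3,v_4], [v_1,v_2,v_3], [v_1,v_2,v_4], [v_1,v_3,v_4]

giving chain groups C_0 ≅ Z^5, C_1 ≅ Z^9, C_2 ≅ Z^6.

The boundary map ∂_1: C_1 → C_0 maps an edge to its endpoints' difference, ∂[p,q] = q − p. For instance
  ∂[v_1,v_2] = [v_2] − [v_1].
As a 5×9 matrix over Z this has rank 4, with invariant factors (1,1,1,1).

∂_2: C_2 → C_1 acts by ∂[p,q,r] = [q,r] − [p,r] + [p,q]. For instance
  ∂[v_1,v_2,v_4] = [v_2,v_4] − [v_1,v_4] + [v_1,v_2],
  ∂[v_1,v_2,v_3] = [v_2,v_3] − [v_1,v_3] + [v_1,v_2].
As a 9×6 matrix over Z this has rank 5, with invariant factors (1,1,1,1,1).

From H_k ≅ ker(∂_k) / im(∂_{k+1}) we obtain:

  H_0: rank C_0 − rank ∂_1 = 5 − 4 = 1, and the invariant factors of ∂_1 are all 1, so H_0 = Z.
  H_1: rank ker ∂_1 − rank ∂_2 = (9 − 4) − 5 = 0, and the invariant factors of ∂_2 are all 1, so H_1 = 0.
  H_2: rank ker ∂_2 − rank ∂_3 = (6 − 5) − 0 = 1, and there is no ∂_3, so H_2 = Z.

As a check, the Euler characteristic is 5 − 9 + 6 = 2, which agrees with 1 − 0 + 1 = 2.
(K is a triangulation of the 2-sphere S^2.)

H_0 = Z,  H_1 = 0,  H_2 = Z.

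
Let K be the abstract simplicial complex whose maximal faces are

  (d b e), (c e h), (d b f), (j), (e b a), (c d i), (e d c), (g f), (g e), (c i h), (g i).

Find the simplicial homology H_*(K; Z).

Take the total order a < b < c < d < e < f < g < h < i < j on the vertex set. Then K (dimension 2) consists of the simplices:

  0-simplices (10): a, b, c, d, e, f, g, h, i, j
  1-simplices (17): ab, ae, bd, be, bf, cd, ce, ch, ci, de, df, di, eg, eh, fg, gi, hi
  2-simplices (7): abe, bde, bdf, cde, cdi, ceh, chi

giving chain groups C_0 ≅ Z^10, C_1 ≅ Z^17, C_2 ≅ Z^7.

The boundary map ∂_1: C_1 → C_0 sends each edge [p,q] (with p < q) to q − p. For instance
  ∂hi = i − h.
As a 10×17 matrix over Z this has rank 8, with invariant factors (1,1,1,1,1,1,1,1).

The boundary map ∂_2: C_2 → C_1 acts by ∂[p,q,r] = [q,r] − [p,r] + [p,q]. For instance
  ∂bde = de − be + bd,
  ∂cdi = di − ci + cd.
The 17×7 boundary matrix has rank 7 and Smith normal form diag(1,1,1,1,1,1,1).

Reading off H_k = ker ∂_k / im ∂_{k+1}:

  H_0: rank C_0 − rank ∂_1 = 10 − 8 = 2, and the invariant factors of ∂_1 are all 1, so H_0 = Z^2.
  H_1: rank ker ∂_1 − rank ∂_2 = (17 − 8) − 7 = 2, and the invariant factors of ∂_2 are all 1, so H_1 = Z^2.
  H_2: rank ker ∂_2 − rank ∂_3 = (7 − 7) − 0 = 0, and there is no ∂_3, so H_2 = 0.

As a check, the Euler characteristic is 10 − 17 + 7 = 0, which agrees with 2 − 2 + 0 = 0.

H_0 = Z^2,  H_1 = Z^2,  H_2 = 0.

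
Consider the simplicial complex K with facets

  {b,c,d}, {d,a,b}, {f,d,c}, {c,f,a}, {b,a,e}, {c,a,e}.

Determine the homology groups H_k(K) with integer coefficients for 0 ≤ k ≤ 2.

Take the total order a < b < c < d < e < f on the vertex set. Then K (dimension 2) consists of the simplices:

  0-simplices (6): a, b, c, d, e, f
  1-simplices (12): ab, ac, ad, ae, af, bc, bd, be, cd, ce, cf, df
  2-simplices (6): abd, abe, ace, acf, bcd, cdf

giving chain groups C_0 ≅ Z^6, C_1 ≅ Z^12, C_2 ≅ Z^6.

Boundary ∂_1: C_1 → C_0 sends each edge [p,q] (with p < q) to q − p. For instance
  ∂ae = e − a.
This gives a 6×12 integer matrix of rank 5; reducing to Smith normal form yields diagonal entries (1,1,1,1,1).

Boundary ∂_2: C_2 → C_1 acts by ∂[p,q,r] = [q,r] − [p,r] + [p,q]. For instance
  ∂abd = bd − ad + ab,
  ∂acf = cf − af + ac.
The 12×6 boundary matrix has rank 6 and Smith normal form diag(1,1,1,1,1,1).

From H_k ≅ ker(∂_k) / im(∂_{k+1}) we obtain:

  H_0: rank C_0 − rank ∂_1 = 6 − 5 = 1, and the invariant factors of ∂_1 are all 1, so H_0 ≅ Z.
  H_1: rank ker ∂_1 − rank ∂_2 = (12 − 5) − 6 = 1, and the invariant factors of ∂_2 are all 1, so H_1 ≅ Z.
  H_2: rank ker ∂_2 − rank ∂_3 = (6 − 6) − 0 = 0, and there is no ∂_3, so H_2 ≅ 0.

H_0 = Z,  H_1 = Z,  H_2 = 0.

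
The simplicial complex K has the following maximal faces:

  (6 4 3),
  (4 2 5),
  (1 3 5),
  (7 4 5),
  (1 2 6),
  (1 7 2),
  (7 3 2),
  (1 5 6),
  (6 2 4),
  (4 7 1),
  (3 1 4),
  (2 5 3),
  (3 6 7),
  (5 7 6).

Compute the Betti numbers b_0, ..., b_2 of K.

Fix the vertex order 1 < 2 < 3 < 4 < 5 < 6 < 7 and write every simplex with vertices in increasing order. Then dim K = 2 and the simplices of K are:

  0-simplices (7): [1], [2], [3], [4], [5], [6], [7]
  1-simplices (21): [1,2], [1,3], [1,4], [1,5], [1,6], [1,7], [2,3], [2,4], [2,5], [2,6], [2,7], [3,4], [3,5], [3,6], [3,7], [4,5], [4,6], [4,7], [5,6], [5,7], [6,7]
  2-simplices (14): [1,2,6], [1,2,7], [1,3,4], [1,3,5], [1,4,7], [1,5,6], [2,3,5], [2,3,7], [2,4,5], [2,4,6], [3,4,6], [3,6,7], [4,5,7], [5,6,7]

giving chain groups C_0 ≅ Z^7, C_1 ≅ Z^21, C_2 ≅ Z^14.

∂_1: C_1 → C_0 maps an edge to its endpoints' difference, ∂[p,q] = q − p. For instance
  ∂[1,3] = [3] − [1].
As a 7×21 matrix over Z this has rank 6, with invariant factors (1,1,1,1,1,1).

The boundary map ∂_2: C_2 → C_1 sends each 2-simplex [p,q,r] to [q,r] − [p,r] + [p,q]. For instance
  ∂[5,6,7] = [6,7] − [5,7] + [5,6],
  ∂[3,6,7] = [6,7] − [3,7] + [3,6].
The resulting 21×14 matrix has rank 13, and its Smith normal form has invariant factors (1,1,1,1,1,1,1,1,1,1,1,1,1).

From H_k ≅ ker(∂_k) / im(∂_{k+1}) we obtain:

  H_0: rank C_0 − rank ∂_1 = 7 − 6 = 1, and the invariant factors of ∂_1 are all 1, so H_0 ≅ Z.
  H_1: rank ker ∂_1 − rank ∂_2 = (21 − 6) − 13 = 2, and the invariant factors of ∂_2 are all 1, so H_1 ≅ Z^2.
  H_2: rank ker ∂_2 − rank ∂_3 = (14 − 13) − 0 = 1, and there is no ∂_3, so H_2 ≅ Z.

Hence the Betti numbers are b_0 = 1, b_1 = 2, b_2 = 1.

b_0 = 1, b_1 = 2, b_2 = 1.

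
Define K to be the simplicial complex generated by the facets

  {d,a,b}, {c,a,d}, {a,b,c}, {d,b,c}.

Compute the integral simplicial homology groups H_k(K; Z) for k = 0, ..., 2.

Order the vertices as a < b < c < d. Listing each simplex with vertices in this order, K has dimension 2 with simplices:

  0-simplices (4): a, b, c, d
  1-simplices (6): ab, ac, ad, bc, bd, cd
  2-simplices (4): abc, abd, acd, bcd

so the chain groups are C_0 ≅ Z^4, C_1 ≅ Z^6, C_2 ≅ Z^4.

The boundary map ∂_1: C_1 → C_0 sends each edge [p,q] (with p < q) to q − p.
The resulting 4×6 matrix has rank 3, and its Smith normal form has invariant factors (1,1,1).

∂_2: C_2 → C_1 acts by ∂[p,q,r] = [q,r] − [p,r] + [p,q]. For instance
  ∂abc = bc − ac + ab,
  ∂bcd = cd − bd + bc.
As a 6×4 matrix over Z this has rank 3, with invariant factors (1,1,1).

Computing H_k = (kernel of ∂_k) / (image of ∂_{k+1}):

  H_0: rank C_0 − rank ∂_1 = 4 − 3 = 1, and the invariant factors of ∂_1 are all 1, so H_0 = Z.
  H_1: rank ker ∂_1 − rank ∂_2 = (6 − 3) − 3 = 0, and the invariant factors of ∂_2 are all 1, so H_1 = 0.
  H_2: rank ker ∂_2 − rank ∂_3 = (4 − 3) − 0 = 1, and there is no ∂_3, so H_2 = Z.

As a check, the Euler characteristic is 4 − 6 + 4 = 2, which agrees with 1 − 0 + 1 = 2.

H_0 ≅ Z,  H_1 = 0,  H_2 ≅ Z.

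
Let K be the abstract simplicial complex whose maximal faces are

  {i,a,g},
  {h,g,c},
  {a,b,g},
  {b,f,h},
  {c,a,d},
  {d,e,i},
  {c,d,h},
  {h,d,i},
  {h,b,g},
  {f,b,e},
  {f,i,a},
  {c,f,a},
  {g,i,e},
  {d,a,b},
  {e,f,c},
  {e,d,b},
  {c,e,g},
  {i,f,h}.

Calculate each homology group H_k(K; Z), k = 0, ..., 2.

H_0 = Z,  H_1 = Z^2,  H_2 = Z.

Take the total order a < b < c < d < e < f < g < h < i on the vertex set. Then K (dimension 2) consists of the simplices:

  0-simplices (9): a, b, c, d, e, f, g, h, i
  1-simplices (27): ab, ac, ad, af, ag, ai, bd, be, bf, bg, bh, cd, ce, cf, cg, ch, de, dh, di, ef, eg, ei, fh, fi, gh, gi, hi
  2-simplices (18): abd, abg, acd, acf, afi, agi, bde, bef, bfh, bgh, cdh, cef, ceg, cgh, dei, dhi, egi, fhi

giving chain groups C_0 ≅ Z^9, C_1 ≅ Z^27, C_2 ≅ Z^18.

The boundary map ∂_1: C_1 → C_0 sends each edge [p,q] (with p < q) to q − p. For instance
  ∂ch = h − c.
This gives a 9×27 integer matrix of rank 8; reducing to Smith normal form yields diagonal entries (1,1,1,1,1,1,1,1).

Boundary ∂_2: C_2 → C_1 acts by ∂[p,q,r] = [q,r] − [p,r] + [p,q]. For instance
  ∂abg = bg − ag + ab,
  ∂afi = fi − ai + af.
This gives a 27×18 integer matrix of rank 17; reducing to Smith normal form yields diagonal entries (1,1,1,1,1,1,1,1,1,1,1,1,1,1,1,1,1).

Now H_k = ker ∂_k / im ∂_{k+1}, so:

  H_0: rank C_0 − rank ∂_1 = 9 − 8 = 1, and the invariant factors of ∂_1 are all 1, so H_0 = Z.
  H_1: rank ker ∂_1 − rank ∂_2 = (27 − 8) − 17 = 2, and the invariant factors of ∂_2 are all 1, so H_1 = Z^2.
  H_2: rank ker ∂_2 − rank ∂_3 = (18 − 17) − 0 = 1, and there is no ∂_3, so H_2 = Z.

(K is a triangulation of the torus T^2.)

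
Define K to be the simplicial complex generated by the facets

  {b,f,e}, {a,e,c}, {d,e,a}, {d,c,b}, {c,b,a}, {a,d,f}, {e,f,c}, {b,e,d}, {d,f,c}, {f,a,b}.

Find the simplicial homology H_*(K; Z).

H_0 ≅ Z,  H_1 ≅ Z_2,  H_2 = 0.

Order the vertices as a < b < c < d < e < f. Listing each simplex with vertices in this order, K has dimension 2 with simplices:

  0-simplices (6): a, b, c, d, e, f
  1-simplices (15): ab, ac, ad, ae, af, bc, bd, be, bf, cd, ce, cf, de, df, ef
  2-simplices (10): abc, abf, ace, ade, adf, bcd, bde, bef, cdf, cef

Hence C_0 ≅ Z^6, C_1 ≅ Z^15, C_2 ≅ Z^10.

The boundary map ∂_1: C_1 → C_0 sends each edge [p,q] (with p < q) to q − p. For instance
  ∂ef = f − e.
The 6×15 boundary matrix has rank 5 and Smith normal form diag(1,1,1,1,1).

Boundary ∂_2: C_2 → C_1 maps a triangle to the signed sum of its edges. For instance
  ∂abf = bf − af + ab,
  ∂bef = ef − bf + be.
This gives a 15×10 integer matrix of rank 10; reducing to Smith normal form yields diagonal entries (1,1,1,1,1,1,1,1,1,2).

From H_k ≅ ker(∂_k) / im(∂_{k+1}) we obtain:

  H_0: rank C_0 − rank ∂_1 = 6 − 5 = 1, and the invariant factors of ∂_1 are all 1, so H_0 = Z.
  H_1: rank ker ∂_1 − rank ∂_2 = (15 − 5) − 10 = 0, and ∂_2 has invariant factor 2 > 1, so H_1 = Z_2.
  H_2: rank ker ∂_2 − rank ∂_3 = (10 − 10) − 0 = 0, and there is no ∂_3, so H_2 = 0.

(K is a triangulation of the real projective plane RP^2.)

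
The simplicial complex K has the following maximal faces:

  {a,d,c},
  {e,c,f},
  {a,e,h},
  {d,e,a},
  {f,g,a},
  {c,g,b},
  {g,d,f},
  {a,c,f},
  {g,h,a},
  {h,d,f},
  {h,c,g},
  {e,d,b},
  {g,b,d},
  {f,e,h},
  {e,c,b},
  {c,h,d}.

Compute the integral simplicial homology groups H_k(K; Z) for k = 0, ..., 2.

H_0 ≅ Z,  H_1 ≅ Z^2,  H_2 ≅ Z.

Order the vertices as a < b < c < d < e < f < g < h. Listing each simplex with vertices in this order, K has dimension 2 with simplices:

  0-simplices (8): a, b, c, d, e, f, g, h
  1-simplices (24): ac, ad, ae, af, ag, ah, bc, bd, be, bg, cd, ce, cf, cg, ch, de, df, dg, dh, ef, eh, fg, fh, gh
  2-simplices (16): acd, acf, ade, aeh, afg, agh, bce, bcg, bde, bdg, cdh, cef, cgh, dfg, dfh, efh

giving chain groups C_0 ≅ Z^8, C_1 ≅ Z^24, C_2 ≅ Z^16.

The boundary map ∂_1: C_1 → C_0 sends each edge [p,q] (with p < q) to q − p.
The resulting 8×24 matrix has rank 7, and its Smith normal form has invariant factors (1,1,1,1,1,1,1).

The boundary map ∂_2: C_2 → C_1 maps a triangle to the signed sum of its edges. For instance
  ∂bdg = dg − bg + bd,
  ∂efh = fh − eh + ef.
As a 24×16 matrix over Z this has rank 15, with invariant factors (1,1,1,1,1,1,1,1,1,1,1,1,1,1,1).

Now H_k = ker ∂_k / im ∂_{k+1}, so:

  H_0: rank C_0 − rank ∂_1 = 8 − 7 = 1, and the invariant factors of ∂_1 are all 1, so H_0 ≅ Z.
  H_1: rank ker ∂_1 − rank ∂_2 = (24 − 7) − 15 = 2, and the invariant factors of ∂_2 are all 1, so H_1 ≅ Z^2.
  H_2: rank ker ∂_2 − rank ∂_3 = (16 − 15) − 0 = 1, and there is no ∂_3, so H_2 ≅ Z.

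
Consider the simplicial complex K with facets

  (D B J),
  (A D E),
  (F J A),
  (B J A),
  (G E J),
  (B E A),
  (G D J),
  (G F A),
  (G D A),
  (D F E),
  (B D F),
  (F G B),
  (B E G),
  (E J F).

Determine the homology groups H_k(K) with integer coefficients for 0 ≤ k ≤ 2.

H_0 = Z,  H_1 = Z^2,  H_2 = Z.

Take the total order A < B < D < E < F < G < J on the vertex set. Then K (dimension 2) consists of the simplices:

  0-simplices (7): A, B, D, E, F, G, J
  1-simplices (21): AB, AD, AE, AF, AG, AJ, BD, BE, BF, BG, BJ, DE, DF, DG, DJ, EF, EG, EJ, FG, FJ, GJ
  2-simplices (14): ABE, ABJ, ADE, ADG, AFG, AFJ, BDF, BDJ, BEG, BFG, DEF, DGJ, EFJ, EGJ

giving chain groups C_0 ≅ Z^7, C_1 ≅ Z^21, C_2 ≅ Z^14.

The boundary map ∂_1: C_1 → C_0 maps an edge to its endpoints' difference, ∂[p,q] = q − p. For instance
  ∂AJ = J − A.
The resulting 7×21 matrix has rank 6, and its Smith normal form has invariant factors (1,1,1,1,1,1).

The boundary map ∂_2: C_2 → C_1 maps a triangle to the signed sum of its edges. For instance
  ∂EFJ = FJ − EJ + EF,
  ∂BDJ = DJ − BJ + BD.
As a 21×14 matrix over Z this has rank 13, with invariant factors (1,1,1,1,1,1,1,1,1,1,1,1,1).

Reading off H_k = ker ∂_k / im ∂_{k+1}:

  H_0: rank C_0 − rank ∂_1 = 7 − 6 = 1, and the invariant factors of ∂_1 are all 1, so H_0 = Z.
  H_1: rank ker ∂_1 − rank ∂_2 = (21 − 6) − 13 = 2, and the invariant factors of ∂_2 are all 1, so H_1 = Z^2.
  H_2: rank ker ∂_2 − rank ∂_3 = (14 − 13) − 0 = 1, and there is no ∂_3, so H_2 = Z.

(K is a triangulation of the torus T^2.)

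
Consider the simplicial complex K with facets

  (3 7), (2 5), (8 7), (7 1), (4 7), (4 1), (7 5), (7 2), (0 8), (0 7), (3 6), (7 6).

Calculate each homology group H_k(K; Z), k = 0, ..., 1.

H_0 = Z,  H_1 = Z^4.

Order the vertices as 0 < 1 < 2 < 3 < 4 < 5 < 6 < 7 < 8. Listing each simplex with vertices in this order, K has dimension 1 with simplices:

  0-simplices (9): [0], [1], [2], [3], [4], [5], [6], [7], [8]
  1-simplices (12): [0,7], [0,8], [1,4], [1,7], [2,5], [2,7], [3,6], [3,7], [4,7], [5,7], [6,7], [7,8]

so the chain groups are C_0 ≅ Z^9, C_1 ≅ Z^12.

The boundary map ∂_1: C_1 → C_0 is given by ∂[p,q] = [q] − [p].
The 9×12 boundary matrix has rank 8 and Smith normal form diag(1,1,1,1,1,1,1,1).

Reading off H_k = ker ∂_k / im ∂_{k+1}:

  H_0: rank C_0 − rank ∂_1 = 9 − 8 = 1, and the invariant factors of ∂_1 are all 1, so H_0 ≅ Z.
  H_1: rank ker ∂_1 − rank ∂_2 = (12 − 8) − 0 = 4, and there is no ∂_2, so H_1 ≅ Z^4.

As a check, the Euler characteristic is 9 − 12 = -3, which agrees with 1 − 4 = -3.
(K is a triangulation of a wedge of 4 circles.)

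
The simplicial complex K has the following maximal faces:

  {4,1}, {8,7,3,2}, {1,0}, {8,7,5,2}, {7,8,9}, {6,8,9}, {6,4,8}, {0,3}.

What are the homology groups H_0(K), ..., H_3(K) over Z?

H_0 ≅ Z,  H_1 ≅ Z,  H_2 = 0,  H_3 = 0.

Order the vertices as 0 < 1 < 2 < 3 < 4 < 5 < 6 < 7 < 8 < 9. Listing each simplex with vertices in this order, K has dimension 3 with simplices:

  0-simplices (10): [0], [1], [2], [3], [4], [5], [6], [7], [8], [9]
  1-simplices (18): [0,1], [0,3], [1,4], [2,3], [2,5], [2,7], [2,8], [3,7], [3,8], [4,6], [4,8], [5,7], [5,8], [6,8], [6,9], [7,8], [7,9], [8,9]
  2-simplices (10): [2,3,7], [2,3,8], [2,5,7], [2,5,8], [2,7,8], [3,7,8], [4,6,8], [5,7,8], [6,8,9], [7,8,9]
  3-simplices (2): [2,3,7,8], [2,5,7,8]

so the chain groups are C_0 ≅ Z^10, C_1 ≅ Z^18, C_2 ≅ Z^10, C_3 ≅ Z^2.

Boundary ∂_1: C_1 → C_0 sends each edge [p,q] (with p < q) to q − p.
This gives a 10×18 integer matrix of rank 9; reducing to Smith normal form yields diagonal entries (1,1,1,1,1,1,1,1,1).

Boundary ∂_2: C_2 → C_1 sends each 2-simplex [p,q,r] to [q,r] − [p,r] + [p,q]. For instance
  ∂[3,7,8] = [7,8] − [3,8] + [3,7],
  ∂[7,8,9] = [8,9] − [7,9] + [7,8].
The resulting 18×10 matrix has rank 8, and its Smith normal form has invariant factors (1,1,1,1,1,1,1,1).

The boundary map ∂_3: C_3 → C_2 sends each 3-simplex σ to the alternating sum Σ_i (−1)^i (σ with its i-th vertex removed). For instance
  ∂[2,5,7,8] = [5,7,8] − [2,7,8] + [2,5,8] − [2,5,7],
  ∂[2,3,7,8] = [3,7,8] − [2,7,8] + [2,3,8] − [2,3,7].
The resulting 10×2 matrix has rank 2, and its Smith normal form has invariant factors (1,1).

Now H_k = ker ∂_k / im ∂_{k+1}, so:

  H_0: rank C_0 − rank ∂_1 = 10 − 9 = 1, and the invariant factors of ∂_1 are all 1, so H_0 ≅ Z.
  H_1: rank ker ∂_1 − rank ∂_2 = (18 − 9) − 8 = 1, and the invariant factors of ∂_2 are all 1, so H_1 ≅ Z.
  H_2: rank ker ∂_2 − rank ∂_3 = (10 − 8) − 2 = 0, and the invariant factors of ∂_3 are all 1, so H_2 ≅ 0.
  H_3: rank ker ∂_3 − rank ∂_4 = (2 − 2) − 0 = 0, and there is no ∂_4, so H_3 ≅ 0.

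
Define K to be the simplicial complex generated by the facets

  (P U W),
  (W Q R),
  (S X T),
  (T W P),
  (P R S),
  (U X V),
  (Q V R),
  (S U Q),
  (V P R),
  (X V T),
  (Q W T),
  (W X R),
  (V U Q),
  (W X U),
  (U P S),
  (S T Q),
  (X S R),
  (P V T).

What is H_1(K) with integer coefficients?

H_1 = Z^2.

Take the total order P < Q < R < S < T < U < V < W < X on the vertex set. Then K (dimension 2) consists of the simplices:

  0-simplices (9): P, Q, R, S, T, U, V, W, X
  1-simplices (27): PR, PS, PT, PU, PV, PW, QR, QS, QT, QU, QV, QW, RS, RV, RW, RX, ST, SU, SX, TV, TW, TX, UV, UW, UX, VX, WX
  2-simplices (18): PRS, PRV, PSU, PTV, PTW, PUW, QRV, QRW, QST, QSU, QTW, QUV, RSX, RWX, STX, TVX, UVX, UWX

Hence C_0 ≅ Z^9, C_1 ≅ Z^27, C_2 ≅ Z^18.

∂_1: C_1 → C_0 is given by ∂[p,q] = [q] − [p]. For instance
  ∂PU = U − P.
This gives a 9×27 integer matrix of rank 8; reducing to Smith normal form yields diagonal entries (1,1,1,1,1,1,1,1).

The boundary map ∂_2: C_2 → C_1 maps a triangle to the signed sum of its edges. For instance
  ∂PRV = RV − PV + PR,
  ∂QSU = SU − QU + QS.
The resulting 27×18 matrix has rank 17, and its Smith normal form has invariant factors (1,1,1,1,1,1,1,1,1,1,1,1,1,1,1,1,1).

Computing H_k = (kernel of ∂_k) / (image of ∂_{k+1}):

  H_1: rank ker ∂_1 − rank ∂_2 = (27 − 8) − 17 = 2, and the invariant factors of ∂_2 are all 1, so H_1 = Z^2.

(K is a triangulation of the torus T^2.)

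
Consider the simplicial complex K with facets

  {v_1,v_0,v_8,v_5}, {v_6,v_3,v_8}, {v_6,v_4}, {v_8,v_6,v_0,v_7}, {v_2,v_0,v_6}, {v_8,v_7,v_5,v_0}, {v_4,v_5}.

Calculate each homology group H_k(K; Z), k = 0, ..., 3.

H_0 ≅ Z,  H_1 ≅ Z,  H_2 = 0,  H_3 = 0.

We work with the vertex ordering v_0 < v_1 < v_2 < v_3 < v_4 < v_5 < v_6 < v_7 < v_8. The simplices of K, each written with vertices in increasing order, are:

  0-simplices (9): [v_0], [v_1], [v_2], [v_3], [v_4], [v_5], [v_6], [v_7], [v_8]
  1-simplices (18): (18 of them)
  2-simplices (12): (12 of them)
  3-simplices (3): [v_0,v_1,v_5,v_8], [v_0,v_5,v_7,v_8], [v_0,v_6,v_7,v_8]

giving chain groups C_0 ≅ Z^9, C_1 ≅ Z^18, C_2 ≅ Z^12, C_3 ≅ Z^3.

∂_1: C_1 → C_0 maps an edge to its endpoints' difference, ∂[p,q] = q − p. For instance
  ∂[v_5,v_8] = [v_8] − [v_5].
This gives a 9×18 integer matrix of rank 8; reducing to Smith normal form yields diagonal entries (1,1,1,1,1,1,1,1).

∂_2: C_2 → C_1 sends each 2-simplex [p,q,r] to [q,r] − [p,r] + [p,q]. For instance
  ∂[v_0,v_5,v_7] = [v_5,v_7] − [v_0,v_7] + [v_0,v_5],
  ∂[v_3,v_6,v_8] = [v_6,v_8] − [v_3,v_8] + [v_3,v_6].
This gives a 18×12 integer matrix of rank 9; reducing to Smith normal form yields diagonal entries (1,1,1,1,1,1,1,1,1).

The boundary map ∂_3: C_3 → C_2 sends each 3-simplex σ to the alternating sum Σ_i (−1)^i (σ with its i-th vertex removed). For instance
  ∂[v_0,v_6,v_7,v_8] = [v_6,v_7,v_8] − [v_0,v_7,v_8] + [v_0,v_6,v_8] − [v_0,v_6,v_7],
  ∂[v_0,v_1,v_5,v_8] = [v_1,v_5,v_8] − [v_0,v_5,v_8] + [v_0,v_1,v_8] − [v_0,v_1,v_5].
This gives a 12×3 integer matrix of rank 3; reducing to Smith normal form yields diagonal entries (1,1,1).

Reading off H_k = ker ∂_k / im ∂_{k+1}:

  H_0: rank C_0 − rank ∂_1 = 9 − 8 = 1, and the invariant factors of ∂_1 are all 1, so H_0 = Z.
  H_1: rank ker ∂_1 − rank ∂_2 = (18 − 8) − 9 = 1, and the invariant factors of ∂_2 are all 1, so H_1 = Z.
  H_2: rank ker ∂_2 − rank ∂_3 = (12 − 9) − 3 = 0, and the invariant factors of ∂_3 are all 1, so H_2 = 0.
  H_3: rank ker ∂_3 − rank ∂_4 = (3 − 3) − 0 = 0, and there is no ∂_4, so H_3 = 0.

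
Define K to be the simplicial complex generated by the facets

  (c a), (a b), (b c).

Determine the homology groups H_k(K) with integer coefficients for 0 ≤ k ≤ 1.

H_0 = Z,  H_1 = Z.

We work with the vertex ordering a < b < c. The simplices of K, each written with vertices in increasing order, are:

  0-simplices (3): a, b, c
  1-simplices (3): ab, ac, bc

Hence C_0 ≅ Z^3, C_1 ≅ Z^3.

∂_1: C_1 → C_0 is given by ∂[p,q] = [q] − [p]. For instance
  ∂ac = c − a.
This gives a 3×3 integer matrix of rank 2; reducing to Smith normal form yields diagonal entries (1,1).

Computing H_k = (kernel of ∂_k) / (image of ∂_{k+1}):

  H_0: rank C_0 − rank ∂_1 = 3 − 2 = 1, and the invariant factors of ∂_1 are all 1, so H_0 ≅ Z.
  H_1: rank ker ∂_1 − rank ∂_2 = (3 − 2) − 0 = 1, and there is no ∂_2, so H_1 ≅ Z.

As a check, the Euler characteristic is 3 − 3 = 0, which agrees with 1 − 1 = 0.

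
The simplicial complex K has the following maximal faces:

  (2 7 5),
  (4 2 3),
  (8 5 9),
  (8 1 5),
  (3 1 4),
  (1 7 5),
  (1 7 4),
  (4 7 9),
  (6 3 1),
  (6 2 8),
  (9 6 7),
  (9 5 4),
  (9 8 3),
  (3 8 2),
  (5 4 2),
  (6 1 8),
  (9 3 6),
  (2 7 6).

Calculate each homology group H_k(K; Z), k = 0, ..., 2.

Take the total order 1 < 2 < 3 < 4 < 5 < 6 < 7 < 8 < 9 on the vertex set. Then K (dimension 2) consists of the simplices:

  0-simplices (9): [1], [2], [3], [4], [5], [6], [7], [8], [9]
  1-simplices (27): (27 of them)
  2-simplices (18): [1,3,4], [1,3,6], [1,4,7], [1,5,7], [1,5,8], [1,6,8], [2,3,4], [2,3,8], [2,4,5], [2,5,7], [2,6,7], [2,6,8], [3,6,9], [3,8,9], [4,5,9], [4,7,9], [5,8,9], [6,7,9]

giving chain groups C_0 ≅ Z^9, C_1 ≅ Z^27, C_2 ≅ Z^18.

∂_1: C_1 → C_0 maps an edge to its endpoints' difference, ∂[p,q] = q − p.
The 9×27 boundary matrix has rank 8 and Smith normal form diag(1,1,1,1,1,1,1,1).

The boundary map ∂_2: C_2 → C_1 acts by ∂[p,q,r] = [q,r] − [p,r] + [p,q]. For instance
  ∂[1,3,6] = [3,6] − [1,6] + [1,3],
  ∂[4,7,9] = [7,9] − [4,9] + [4,7].
This gives a 27×18 integer matrix of rank 18; reducing to Smith normal form yields diagonal entries (1,1,1,1,1,1,1,1,1,1,1,1,1,1,1,1,1,2).

Now H_k = ker ∂_k / im ∂_{k+1}, so:

  H_0: rank C_0 − rank ∂_1 = 9 − 8 = 1, and the invariant factors of ∂_1 are all 1, so H_0 = Z.
  H_1: rank ker ∂_1 − rank ∂_2 = (27 − 8) − 18 = 1, and ∂_2 has invariant factor 2 > 1, so H_1 = Z ⊕ Z/2Z.
  H_2: rank ker ∂_2 − rank ∂_3 = (18 − 18) − 0 = 0, and there is no ∂_3, so H_2 = 0.

As a check, the Euler characteristic is 9 − 27 + 18 = 0, which agrees with 1 − 1 + 0 = 0.

H_0 = Z,  H_1 = Z ⊕ Z/2Z,  H_2 = 0.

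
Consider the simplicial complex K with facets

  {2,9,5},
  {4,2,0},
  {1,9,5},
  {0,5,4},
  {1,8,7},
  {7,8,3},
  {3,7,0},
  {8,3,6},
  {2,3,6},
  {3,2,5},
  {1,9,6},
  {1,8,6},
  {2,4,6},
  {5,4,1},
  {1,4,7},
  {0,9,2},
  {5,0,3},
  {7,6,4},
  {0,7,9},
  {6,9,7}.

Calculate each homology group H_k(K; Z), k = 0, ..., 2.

H_0 = Z,  H_1 = Z ⊕ Z/2Z,  H_2 = 0.

Fix the vertex order 0 < 1 < 2 < 3 < 4 < 5 < 6 < 7 < 8 < 9 and write every simplex with vertices in increasing order. Then dim K = 2 and the simplices of K are:

  0-simplices (10): [0], [1], [2], [3], [4], [5], [6], [7], [8], [9]
  1-simplices (30): (30 of them)
  2-simplices (20): (20 of them)

giving chain groups C_0 ≅ Z^10, C_1 ≅ Z^30, C_2 ≅ Z^20.

Boundary ∂_1: C_1 → C_0 sends each edge [p,q] (with p < q) to q − p.
The resulting 10×30 matrix has rank 9, and its Smith normal form has invariant factors (1,1,1,1,1,1,1,1,1).

∂_2: C_2 → C_1 sends each 2-simplex [p,q,r] to [q,r] − [p,r] + [p,q]. For instance
  ∂[0,2,4] = [2,4] − [0,4] + [0,2],
  ∂[1,4,7] = [4,7] − [1,7] + [1,4].
The resulting 30×20 matrix has rank 20, and its Smith normal form has invariant factors (1,1,1,1,1,1,1,1,1,1,1,1,1,1,1,1,1,1,1,2).

Now H_k = ker ∂_k / im ∂_{k+1}, so:

  H_0: rank C_0 − rank ∂_1 = 10 − 9 = 1, and the invariant factors of ∂_1 are all 1, so H_0 ≅ Z.
  H_1: rank ker ∂_1 − rank ∂_2 = (30 − 9) − 20 = 1, and ∂_2 has invariant factor 2 > 1, so H_1 ≅ Z ⊕ Z/2Z.
  H_2: rank ker ∂_2 − rank ∂_3 = (20 − 20) − 0 = 0, and there is no ∂_3, so H_2 ≅ 0.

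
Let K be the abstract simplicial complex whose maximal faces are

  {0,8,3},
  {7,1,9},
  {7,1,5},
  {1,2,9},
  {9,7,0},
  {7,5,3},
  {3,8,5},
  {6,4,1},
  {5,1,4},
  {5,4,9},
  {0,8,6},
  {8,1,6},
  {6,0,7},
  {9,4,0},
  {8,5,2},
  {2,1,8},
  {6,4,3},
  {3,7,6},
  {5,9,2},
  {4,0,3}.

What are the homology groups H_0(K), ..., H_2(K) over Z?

H_0 = Z,  H_1 = Z ⊕ Z/2,  H_2 = 0.

We work with the vertex ordering 0 < 1 < 2 < 3 < 4 < 5 < 6 < 7 < 8 < 9. The simplices of K, each written with vertices in increasing order, are:

  0-simplices (10): [0], [1], [2], [3], [4], [5], [6], [7], [8], [9]
  1-simplices (30): (30 of them)
  2-simplices (20): (20 of them)

Hence C_0 ≅ Z^10, C_1 ≅ Z^30, C_2 ≅ Z^20.

The boundary map ∂_1: C_1 → C_0 is given by ∂[p,q] = [q] − [p]. For instance
  ∂[1,6] = [6] − [1].
As a 10×30 matrix over Z this has rank 9, with invariant factors (1,1,1,1,1,1,1,1,1).

∂_2: C_2 → C_1 maps a triangle to the signed sum of its edges. For instance
  ∂[1,2,8] = [2,8] − [1,8] + [1,2],
  ∂[0,6,7] = [6,7] − [0,7] + [0,6].
As a 30×20 matrix over Z this has rank 20, with invariant factors (1,1,1,1,1,1,1,1,1,1,1,1,1,1,1,1,1,1,1,2).

Now H_k = ker ∂_k / im ∂_{k+1}, so:

  H_0: rank C_0 − rank ∂_1 = 10 − 9 = 1, and the invariant factors of ∂_1 are all 1, so H_0 = Z.
  H_1: rank ker ∂_1 − rank ∂_2 = (30 − 9) − 20 = 1, and ∂_2 has invariant factor 2 > 1, so H_1 = Z ⊕ Z/2.
  H_2: rank ker ∂_2 − rank ∂_3 = (20 − 20) − 0 = 0, and there is no ∂_3, so H_2 = 0.

As a check, the Euler characteristic is 10 − 30 + 20 = 0, which agrees with 1 − 1 + 0 = 0.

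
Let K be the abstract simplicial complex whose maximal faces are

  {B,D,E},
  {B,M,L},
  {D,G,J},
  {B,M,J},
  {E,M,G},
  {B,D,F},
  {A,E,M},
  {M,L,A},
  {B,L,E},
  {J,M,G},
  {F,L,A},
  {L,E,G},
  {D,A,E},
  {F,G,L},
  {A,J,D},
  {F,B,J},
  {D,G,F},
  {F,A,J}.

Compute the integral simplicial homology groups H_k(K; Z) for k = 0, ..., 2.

K has 9 vertices, 27 edges, 18 triangles.
rank ∂_0 = 0, rank ∂_1 = 8 ⇒ b_0 = 9 − 0 − 8 = 1; all invariant factors of ∂_1 are 1 so no torsion. So H_0 ≅ Z.
rank ∂_1 = 8, rank ∂_2 = 18 ⇒ b_1 = 27 − 8 − 18 = 1; ∂_2 has invariant factor(s) [2] giving torsion. So H_1 ≅ Z ⊕ Z/2.
rank ∂_2 = 18, rank ∂_3 = 0 ⇒ b_2 = 18 − 18 − 0 = 0. So H_2 ≅ 0.

H_0 ≅ Z,  H_1 ≅ Z ⊕ Z/2,  H_2 = 0.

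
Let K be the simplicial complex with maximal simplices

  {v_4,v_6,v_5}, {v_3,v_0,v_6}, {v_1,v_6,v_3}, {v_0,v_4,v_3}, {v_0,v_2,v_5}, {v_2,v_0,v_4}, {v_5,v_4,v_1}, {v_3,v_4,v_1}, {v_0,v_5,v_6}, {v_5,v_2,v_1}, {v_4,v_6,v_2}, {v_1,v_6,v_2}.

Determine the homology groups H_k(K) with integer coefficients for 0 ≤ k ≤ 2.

Order the vertices as v_0 < v_1 < v_2 < v_3 < v_4 < v_5 < v_6. Listing each simplex with vertices in this order, K has dimension 2 with simplices:

  0-simplices (7): [v_0], [v_1], [v_2], [v_3], [v_4], [v_5], [v_6]
  1-simplices (18): (18 of them)
  2-simplices (12): (12 of them)

giving chain groups C_0 ≅ Z^7, C_1 ≅ Z^18, C_2 ≅ Z^12.

The boundary map ∂_1: C_1 → C_0 maps an edge to its endpoints' difference, ∂[p,q] = q − p. For instance
  ∂[v_0,v_5] = [v_5] − [v_0].
The 7×18 boundary matrix has rank 6 and Smith normal form diag(1,1,1,1,1,1).

∂_2: C_2 → C_1 sends each 2-simplex [p,q,r] to [q,r] − [p,r] + [p,q]. For instance
  ∂[v_1,v_3,v_4] = [v_3,v_4] − [v_1,v_4] + [v_1,v_3],
  ∂[v_1,v_4,v_5] = [v_4,v_5] − [v_1,v_5] + [v_1,v_4].
This gives a 18×12 integer matrix of rank 12; reducing to Smith normal form yields diagonal entries (1,1,1,1,1,1,1,1,1,1,1,2).

Computing H_k = (kernel of ∂_k) / (image of ∂_{k+1}):

  H_0: rank C_0 − rank ∂_1 = 7 − 6 = 1, and the invariant factors of ∂_1 are all 1, so H_0 = Z.
  H_1: rank ker ∂_1 − rank ∂_2 = (18 − 6) − 12 = 0, and ∂_2 has invariant factor 2 > 1, so H_1 = Z/2Z.
  H_2: rank ker ∂_2 − rank ∂_3 = (12 − 12) − 0 = 0, and there is no ∂_3, so H_2 = 0.

As a check, the Euler characteristic is 7 − 18 + 12 = 1, which agrees with 1 − 0 + 0 = 1.
(K is a triangulation of the real projective plane RP^2.)

H_0 ≅ Z,  H_1 ≅ Z/2Z,  H_2 = 0.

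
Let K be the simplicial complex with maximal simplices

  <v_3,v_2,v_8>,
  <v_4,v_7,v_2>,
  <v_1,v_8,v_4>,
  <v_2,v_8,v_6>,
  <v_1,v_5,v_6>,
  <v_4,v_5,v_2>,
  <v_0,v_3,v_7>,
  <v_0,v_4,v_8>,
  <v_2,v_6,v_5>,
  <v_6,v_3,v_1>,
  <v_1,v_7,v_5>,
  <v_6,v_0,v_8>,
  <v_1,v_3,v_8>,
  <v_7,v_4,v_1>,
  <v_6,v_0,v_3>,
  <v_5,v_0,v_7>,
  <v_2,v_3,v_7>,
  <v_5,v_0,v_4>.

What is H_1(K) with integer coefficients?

Take the total order v_0 < v_1 < v_2 < v_3 < v_4 < v_5 < v_6 < v_7 < v_8 on the vertex set. Then K (dimension 2) consists of the simplices:

  0-simplices (9): [v_0], [v_1], [v_2], [v_3], [v_4], [v_5], [v_6], [v_7], [v_8]
  1-simplices (27): (27 of them)
  2-simplices (18): (18 of them)

Hence C_0 ≅ Z^9, C_1 ≅ Z^27, C_2 ≅ Z^18.

Boundary ∂_1: C_1 → C_0 is given by ∂[p,q] = [q] − [p]. For instance
  ∂[v_0,v_5] = [v_5] − [v_0].
As a 9×27 matrix over Z this has rank 8, with invariant factors (1,1,1,1,1,1,1,1).

The boundary map ∂_2: C_2 → C_1 acts by ∂[p,q,r] = [q,r] − [p,r] + [p,q]. For instance
  ∂[v_1,v_3,v_8] = [v_3,v_8] − [v_1,v_8] + [v_1,v_3],
  ∂[v_1,v_4,v_7] = [v_4,v_7] − [v_1,v_7] + [v_1,v_4].
The resulting 27×18 matrix has rank 18, and its Smith normal form has invariant factors (1,1,1,1,1,1,1,1,1,1,1,1,1,1,1,1,1,2).

From H_k ≅ ker(∂_k) / im(∂_{k+1}) we obtain:

  H_1: rank ker ∂_1 − rank ∂_2 = (27 − 8) − 18 = 1, and ∂_2 has invariant factor 2 > 1, so H_1 = Z ⊕ Z_2.

H_1 = Z ⊕ Z_2.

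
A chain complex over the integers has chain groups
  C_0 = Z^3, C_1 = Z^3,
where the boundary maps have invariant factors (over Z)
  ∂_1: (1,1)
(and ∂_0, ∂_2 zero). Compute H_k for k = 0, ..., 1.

H_0: b_0 = 3 − 0 − 2 = 1; torsion from ∂_1 factors > 1: none. So H_0 ≅ Z.
H_1: b_1 = 3 − 2 − 0 = 1; torsion from ∂_2 factors > 1: none. So H_1 ≅ Z.

H_0 ≅ Z,  H_1 ≅ Z.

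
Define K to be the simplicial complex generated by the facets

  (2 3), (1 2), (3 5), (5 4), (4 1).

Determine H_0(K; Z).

We work with the vertex ordering 1 < 2 < 3 < 4 < 5. The simplices of K, each written with vertices in increasing order, are:

  0-simplices (5): [1], [2], [3], [4], [5]
  1-simplices (5): [1,2], [1,4], [2,3], [3,5], [4,5]

so the chain groups are C_0 ≅ Z^5, C_1 ≅ Z^5.

The boundary map ∂_1: C_1 → C_0 is given by ∂[p,q] = [q] − [p]. For instance
  ∂[1,2] = [2] − [1].
The 5×5 boundary matrix has rank 4 and Smith normal form diag(1,1,1,1).

Computing H_k = (kernel of ∂_k) / (image of ∂_{k+1}):

  H_0: rank C_0 − rank ∂_1 = 5 − 4 = 1, and the invariant factors of ∂_1 are all 1, so H_0 = Z.

(K is a triangulation of the circle S^1.)

H_0 = Z.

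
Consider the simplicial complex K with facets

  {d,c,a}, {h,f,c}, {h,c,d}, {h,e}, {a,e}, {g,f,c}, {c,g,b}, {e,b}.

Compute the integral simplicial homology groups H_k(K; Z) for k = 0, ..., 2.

H_0 ≅ Z,  H_1 ≅ Z^2,  H_2 = 0.

Fix the vertex order a < b < c < d < e < f < g < h and write every simplex with vertices in increasing order. Then dim K = 2 and the simplices of K are:

  0-simplices (8): a, b, c, d, e, f, g, h
  1-simplices (14): ac, ad, ae, bc, be, bg, cd, cf, cg, ch, dh, eh, fg, fh
  2-simplices (5): acd, bcg, cdh, cfg, cfh

so the chain groups are C_0 ≅ Z^8, C_1 ≅ Z^14, C_2 ≅ Z^5.

Boundary ∂_1: C_1 → C_0 sends each edge [p,q] (with p < q) to q − p. For instance
  ∂ad = d − a.
The resulting 8×14 matrix has rank 7, and its Smith normal form has invariant factors (1,1,1,1,1,1,1).

Boundary ∂_2: C_2 → C_1 maps a triangle to the signed sum of its edges. For instance
  ∂cdh = dh − ch + cd,
  ∂cfg = fg − cg + cf.
As a 14×5 matrix over Z this has rank 5, with invariant factors (1,1,1,1,1).

Now H_k = ker ∂_k / im ∂_{k+1}, so:

  H_0: rank C_0 − rank ∂_1 = 8 − 7 = 1, and the invariant factors of ∂_1 are all 1, so H_0 = Z.
  H_1: rank ker ∂_1 − rank ∂_2 = (14 − 7) − 5 = 2, and the invariant factors of ∂_2 are all 1, so H_1 = Z^2.
  H_2: rank ker ∂_2 − rank ∂_3 = (5 − 5) − 0 = 0, and there is no ∂_3, so H_2 = 0.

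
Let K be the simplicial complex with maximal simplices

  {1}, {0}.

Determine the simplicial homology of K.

H_0 = Z^2.

We work with the vertex ordering 0 < 1. The simplices of K, each written with vertices in increasing order, are:

  0-simplices (2): [0], [1]

Hence C_0 ≅ Z^2.

Now H_k = ker ∂_k / im ∂_{k+1}, so:

  H_0: rank C_0 − rank ∂_1 = 2 − 0 = 2, and there is no ∂_1, so H_0 ≅ Z^2.

(K is a triangulation of a set of 2 points.)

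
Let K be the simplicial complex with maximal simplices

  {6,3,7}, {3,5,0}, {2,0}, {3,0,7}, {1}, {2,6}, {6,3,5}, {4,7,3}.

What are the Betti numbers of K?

b_0 = 2, b_1 = 1, b_2 = 0.

Order the vertices as 0 < 1 < 2 < 3 < 4 < 5 < 6 < 7. Listing each simplex with vertices in this order, K has dimension 2 with simplices:

  0-simplices (8): [0], [1], [2], [3], [4], [5], [6], [7]
  1-simplices (12): [0,2], [0,3], [0,5], [0,7], [2,6], [3,4], [3,5], [3,6], [3,7], [4,7], [5,6], [6,7]
  2-simplices (5): [0,3,5], [0,3,7], [3,4,7], [3,5,6], [3,6,7]

so the chain groups are C_0 ≅ Z^8, C_1 ≅ Z^12, C_2 ≅ Z^5.

∂_1: C_1 → C_0 sends each edge [p,q] (with p < q) to q − p. For instance
  ∂[3,7] = [7] − [3].
The resulting 8×12 matrix has rank 6, and its Smith normal form has invariant factors (1,1,1,1,1,1).

Boundary ∂_2: C_2 → C_1 sends each 2-simplex [p,q,r] to [q,r] − [p,r] + [p,q]. For instance
  ∂[3,6,7] = [6,7] − [3,7] + [3,6],
  ∂[0,3,7] = [3,7] − [0,7] + [0,3].
The resulting 12×5 matrix has rank 5, and its Smith normal form has invariant factors (1,1,1,1,1).

From H_k ≅ ker(∂_k) / im(∂_{k+1}) we obtain:

  H_0: rank C_0 − rank ∂_1 = 8 − 6 = 2, and the invariant factors of ∂_1 are all 1, so H_0 = Z^2.
  H_1: rank ker ∂_1 − rank ∂_2 = (12 − 6) − 5 = 1, and the invariant factors of ∂_2 are all 1, so H_1 = Z.
  H_2: rank ker ∂_2 − rank ∂_3 = (5 − 5) − 0 = 0, and there is no ∂_3, so H_2 = 0.

Hence the Betti numbers are b_0 = 2, b_1 = 1, b_2 = 0.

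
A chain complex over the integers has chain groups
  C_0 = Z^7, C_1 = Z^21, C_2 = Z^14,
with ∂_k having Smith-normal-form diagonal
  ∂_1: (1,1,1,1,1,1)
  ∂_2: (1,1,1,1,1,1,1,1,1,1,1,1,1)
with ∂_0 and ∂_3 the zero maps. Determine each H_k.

H_0 ≅ Z,  H_1 ≅ Z^2,  H_2 ≅ Z.

H_0: b_0 = 7 − 0 − 6 = 1; torsion from ∂_1 factors > 1: none. So H_0 ≅ Z.
H_1: b_1 = 21 − 6 − 13 = 2; torsion from ∂_2 factors > 1: none. So H_1 ≅ Z^2.
H_2: b_2 = 14 − 13 − 0 = 1; torsion from ∂_3 factors > 1: none. So H_2 ≅ Z.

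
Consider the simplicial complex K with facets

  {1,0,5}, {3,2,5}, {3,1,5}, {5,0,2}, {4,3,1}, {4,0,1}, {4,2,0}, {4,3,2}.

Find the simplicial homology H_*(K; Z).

K has 6 vertices, 12 edges, 8 triangles.
rank ∂_0 = 0, rank ∂_1 = 5 ⇒ b_0 = 6 − 0 − 5 = 1; all invariant factors of ∂_1 are 1 so no torsion. So H_0 ≅ Z.
rank ∂_1 = 5, rank ∂_2 = 7 ⇒ b_1 = 12 − 5 − 7 = 0; all invariant factors of ∂_2 are 1 so no torsion. So H_1 ≅ 0.
rank ∂_2 = 7, rank ∂_3 = 0 ⇒ b_2 = 8 − 7 − 0 = 1. So H_2 ≅ Z.

H_0 = Z,  H_1 = 0,  H_2 = Z.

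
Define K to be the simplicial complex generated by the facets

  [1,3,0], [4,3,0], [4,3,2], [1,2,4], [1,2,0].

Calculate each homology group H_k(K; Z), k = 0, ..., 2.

H_0 ≅ Z,  H_1 ≅ Z,  H_2 = 0.

Take the total order 0 < 1 < 2 < 3 < 4 on the vertex set. Then K (dimension 2) consists of the simplices:

  0-simplices (5): [0], [1], [2], [3], [4]
  1-simplices (10): [0,1], [0,2], [0,3], [0,4], [1,2], [1,3], [1,4], [2,3], [2,4], [3,4]
  2-simplices (5): [0,1,2], [0,1,3], [0,3,4], [1,2,4], [2,3,4]

giving chain groups C_0 ≅ Z^5, C_1 ≅ Z^10, C_2 ≅ Z^5.

∂_1: C_1 → C_0 is given by ∂[p,q] = [q] − [p]. For instance
  ∂[0,4] = [4] − [0].
The 5×10 boundary matrix has rank 4 and Smith normal form diag(1,1,1,1).

∂_2: C_2 → C_1 acts by ∂[p,q,r] = [q,r] − [p,r] + [p,q]. For instance
  ∂[1,2,4] = [2,4] − [1,4] + [1,2],
  ∂[0,1,3] = [1,3] − [0,3] + [0,1].
The resulting 10×5 matrix has rank 5, and its Smith normal form has invariant factors (1,1,1,1,1).

From H_k ≅ ker(∂_k) / im(∂_{k+1}) we obtain:

  H_0: rank C_0 − rank ∂_1 = 5 − 4 = 1, and the invariant factors of ∂_1 are all 1, so H_0 = Z.
  H_1: rank ker ∂_1 − rank ∂_2 = (10 − 4) − 5 = 1, and the invariant factors of ∂_2 are all 1, so H_1 = Z.
  H_2: rank ker ∂_2 − rank ∂_3 = (5 − 5) − 0 = 0, and there is no ∂_3, so H_2 = 0.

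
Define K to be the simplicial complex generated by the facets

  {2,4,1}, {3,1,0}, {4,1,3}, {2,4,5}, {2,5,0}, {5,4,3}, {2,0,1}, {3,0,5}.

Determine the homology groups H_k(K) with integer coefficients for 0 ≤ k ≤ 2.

Fix the vertex order 0 < 1 < 2 < 3 < 4 < 5 and write every simplex with vertices in increasing order. Then dim K = 2 and the simplices of K are:

  0-simplices (6): [0], [1], [2], [3], [4], [5]
  1-simplices (12): [0,1], [0,2], [0,3], [0,5], [1,2], [1,3], [1,4], [2,4], [2,5], [3,4], [3,5], [4,5]
  2-simplices (8): [0,1,2], [0,1,3], [0,2,5], [0,3,5], [1,2,4], [1,3,4], [2,4,5], [3,4,5]

giving chain groups C_0 ≅ Z^6, C_1 ≅ Z^12, C_2 ≅ Z^8.

Boundary ∂_1: C_1 → C_0 maps an edge to its endpoints' difference, ∂[p,q] = q − p. For instance
  ∂[3,4] = [4] − [3].
The 6×12 boundary matrix has rank 5 and Smith normal form diag(1,1,1,1,1).

∂_2: C_2 → C_1 acts by ∂[p,q,r] = [q,r] − [p,r] + [p,q]. For instance
  ∂[1,2,4] = [2,4] − [1,4] + [1,2],
  ∂[0,3,5] = [3,5] − [0,5] + [0,3].
This gives a 12×8 integer matrix of rank 7; reducing to Smith normal form yields diagonal entries (1,1,1,1,1,1,1).

Reading off H_k = ker ∂_k / im ∂_{k+1}:

  H_0: rank C_0 − rank ∂_1 = 6 − 5 = 1, and the invariant factors of ∂_1 are all 1, so H_0 = Z.
  H_1: rank ker ∂_1 − rank ∂_2 = (12 − 5) − 7 = 0, and the invariant factors of ∂_2 are all 1, so H_1 = 0.
  H_2: rank ker ∂_2 − rank ∂_3 = (8 − 7) − 0 = 1, and there is no ∂_3, so H_2 = Z.

As a check, the Euler characteristic is 6 − 12 + 8 = 2, which agrees with 1 − 0 + 1 = 2.

H_0 ≅ Z,  H_1 = 0,  H_2 ≅ Z.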